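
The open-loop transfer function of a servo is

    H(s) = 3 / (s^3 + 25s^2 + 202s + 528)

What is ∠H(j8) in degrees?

At s = j8: numerator = 3, denominator = -1072 + j1104.
∠H = ∠num − ∠den = 0° − (134.16°) = -134.2°.

∠H(j8) ≈ -134.2°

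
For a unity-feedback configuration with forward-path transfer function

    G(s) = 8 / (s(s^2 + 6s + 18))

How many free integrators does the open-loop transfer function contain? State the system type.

Type 1

The denominator has 1 factor of s at the origin (free integrator), so this is a Type 1 system.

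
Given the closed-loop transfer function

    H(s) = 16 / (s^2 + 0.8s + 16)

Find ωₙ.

Compare the denominator to the standard form s^2 + 2ζωₙs + ωₙ².
ωₙ² = 16, so ωₙ = 4 rad/s.

ωₙ = 4 rad/s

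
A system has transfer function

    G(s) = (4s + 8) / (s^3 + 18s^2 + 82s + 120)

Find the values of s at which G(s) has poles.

s = -3 ± j, -12

The poles are the roots of the denominator s^3 + 18s^2 + 82s + 120 = 0.
Trying s = -12: the polynomial evaluates to 0, so (s + 12) is a factor.
Dividing out leaves s^2 + 6s + 10 = 0.
The quadratic formula then gives s = -3 ± 1j.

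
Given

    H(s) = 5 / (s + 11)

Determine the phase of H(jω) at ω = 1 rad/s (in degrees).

At s = j1: numerator = 5, denominator = 11 + j1.
∠H = ∠num − ∠den = 0° − (5.1944°) = -5.194°.

∠H(j1) ≈ -5.194°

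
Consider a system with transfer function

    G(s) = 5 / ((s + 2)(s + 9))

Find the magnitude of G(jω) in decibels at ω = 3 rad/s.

|G(j3)|_dB ≈ -16.7 dB

Substitute s = j3: numerator = 5, denominator = 9 + j33.
|G(j3)| = |5| / |9 + j33| = 5 / 34.205 ≈ 0.1462.
In decibels: 20·log₁₀(0.1462) ≈ -16.7 dB.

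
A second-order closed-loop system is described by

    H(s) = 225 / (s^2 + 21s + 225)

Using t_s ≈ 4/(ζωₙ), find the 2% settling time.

t_s ≈ 0.3810 s

Comparing s^2 + 21s + 225 to s^2 + 2ζωₙs + ωₙ²: ωₙ = 15 rad/s and ζ = 21/(2·15) = 0.7.
ζωₙ = 21/2 = 10.5, so t_s ≈ 4/(ζωₙ) = 4/10.5 ≈ 0.3810 s.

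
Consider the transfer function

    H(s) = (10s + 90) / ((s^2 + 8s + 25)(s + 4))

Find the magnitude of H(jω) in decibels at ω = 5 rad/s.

Substitute s = j5: numerator = 90 + j50, denominator = -200 + j160.
|H(j5)| = |90 + j50| / |-200 + j160| = 102.96 / 256.12 ≈ 0.4020.
In decibels: 20·log₁₀(0.4020) ≈ -7.92 dB.

|H(j5)|_dB ≈ -7.92 dB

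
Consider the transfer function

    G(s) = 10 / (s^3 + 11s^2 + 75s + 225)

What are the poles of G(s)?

s = -3 ± 6j, -5

The poles are the roots of the denominator s^3 + 11s^2 + 75s + 225 = 0.
Trying s = -5: the polynomial evaluates to 0, so (s + 5) is a factor.
Dividing out leaves s^2 + 6s + 45 = 0.
The quadratic formula then gives s = -3 ± 6j.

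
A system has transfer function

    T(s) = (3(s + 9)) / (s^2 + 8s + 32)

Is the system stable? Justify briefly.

stable

The denominator s^2 + 8s + 32 factors as (s^2 + 8s + 32), giving poles at s = -4 ± 4j.
Since all poles lie strictly in the left half-plane, the system is stable.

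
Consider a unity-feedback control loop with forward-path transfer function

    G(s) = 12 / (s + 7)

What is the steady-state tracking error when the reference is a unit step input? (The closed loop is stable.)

e_ss = 0.3684

G(s) has no poles at the origin.
This is a Type 0 system. Kp = lim_{s→0} G(s) = 12/7.
e_ss = 1/(1 + Kp) = 1/(1 + 12/7) = 7/19 ≈ 0.3684.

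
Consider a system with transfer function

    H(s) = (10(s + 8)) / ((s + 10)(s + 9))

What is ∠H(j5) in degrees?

At s = j5: numerator = 80 + j50, denominator = 65 + j95.
∠H = ∠num − ∠den = 32.005° − (55.620°) = -23.61°.

∠H(j5) ≈ -23.61°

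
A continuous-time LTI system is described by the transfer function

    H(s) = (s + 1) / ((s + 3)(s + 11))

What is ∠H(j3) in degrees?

At s = j3: numerator = 1 + j3, denominator = 24 + j42.
∠H = ∠num − ∠den = 71.565° − (60.255°) = 11.31°.

∠H(j3) ≈ 11.31°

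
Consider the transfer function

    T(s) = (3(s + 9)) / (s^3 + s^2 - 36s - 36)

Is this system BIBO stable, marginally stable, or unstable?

unstable

The denominator s^3 + s^2 - 36s - 36 factors as (s + 6)(s - 6)(s + 1), giving poles at s = -6, 6, -1.
Since the pole(s) at s = 6 lie in the right half-plane, the system is unstable.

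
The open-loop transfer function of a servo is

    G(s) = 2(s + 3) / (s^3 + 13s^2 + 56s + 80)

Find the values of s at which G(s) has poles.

s = -4, -4, -5

The poles are the roots of the denominator s^3 + 13s^2 + 56s + 80 = 0.
Trying s = -4: the polynomial evaluates to 0, so (s + 4) is a factor.
Dividing out leaves s^2 + 9s + 20 = 0.
Factoring the quadratic: (s + 4)(s + 5) = 0.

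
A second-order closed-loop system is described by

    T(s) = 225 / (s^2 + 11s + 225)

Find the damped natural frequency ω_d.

Comparing s^2 + 11s + 225 to s^2 + 2ζωₙs + ωₙ²: ωₙ = 15 rad/s and ζ = 11/(2·15) ≈ 0.3667.
ζωₙ = 11/2 = 5.5, so ω_d = ωₙ√(1−ζ²) = √(ωₙ² − (ζωₙ)²) = √(225 − 5.5²) = √194.75 ≈ 13.96 rad/s.

ω_d ≈ 13.96 rad/s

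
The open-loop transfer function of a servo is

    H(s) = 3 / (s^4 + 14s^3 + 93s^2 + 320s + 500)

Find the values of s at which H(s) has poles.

s = -3 + 4j, -3 - 4j, -4 + 2j, -4 - 2j

The poles are the roots of the denominator s^4 + 14s^3 + 93s^2 + 320s + 500 = 0.
No real roots exist; factor into two real quadratics: (s^2 + 6s + 25)(s^2 + 8s + 20) = 0.
Each quadratic gives a conjugate pair via the quadratic formula.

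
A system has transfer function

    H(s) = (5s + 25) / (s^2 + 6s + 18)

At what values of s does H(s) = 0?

Set the numerator to zero: 5s + 25 = 0, i.e. 5·(s + 5) = 0.
So s = -5.

s = -5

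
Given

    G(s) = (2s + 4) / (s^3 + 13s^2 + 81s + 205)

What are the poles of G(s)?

s = -4 ± 5j, -5

The poles are the roots of the denominator s^3 + 13s^2 + 81s + 205 = 0.
Trying s = -5: the polynomial evaluates to 0, so (s + 5) is a factor.
Dividing out leaves s^2 + 8s + 41 = 0.
The quadratic formula then gives s = -4 ± 5j.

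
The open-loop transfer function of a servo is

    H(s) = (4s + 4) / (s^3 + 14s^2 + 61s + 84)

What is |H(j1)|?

|H(j1)| ≈ 0.06136

Substitute s = j1: numerator = 4 + j4, denominator = 70 + j60.
|H(j1)| = |4 + j4| / |70 + j60| = 5.6569 / 92.195 ≈ 0.06136.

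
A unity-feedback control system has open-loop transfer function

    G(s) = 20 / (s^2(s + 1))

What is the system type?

The denominator has 2 factors of s at the origin (free integrators), so this is a Type 2 system.

Type 2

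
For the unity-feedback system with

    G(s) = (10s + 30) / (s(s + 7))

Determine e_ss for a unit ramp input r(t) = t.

e_ss = 0.2333

G(s) has one pole at the origin.
This is a Type 1 system. Kv = lim_{s→0} s·G(s) = 30/7.
e_ss = 1/Kv = 1/(30/7) = 7/30 ≈ 0.2333.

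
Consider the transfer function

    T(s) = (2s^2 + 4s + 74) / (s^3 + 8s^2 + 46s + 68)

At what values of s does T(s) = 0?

Set the numerator to zero: 2s^2 + 4s + 74 = 0, i.e. 2·(s^2 + 2s + 37) = 0.
Factoring: (s^2 + 2s + 37) = 0.

s = -1 ± 6j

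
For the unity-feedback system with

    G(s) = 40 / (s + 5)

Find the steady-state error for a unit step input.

e_ss = 0.1111

G(s) has no poles at the origin.
This is a Type 0 system. Kp = lim_{s→0} G(s) = 40/5 = 8.
e_ss = 1/(1 + Kp) = 1/(1 + 8) = 1/9 ≈ 0.1111.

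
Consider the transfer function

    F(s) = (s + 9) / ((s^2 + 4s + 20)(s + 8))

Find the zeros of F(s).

Set the numerator to zero: s + 9 = 0.
So s = -9.

s = -9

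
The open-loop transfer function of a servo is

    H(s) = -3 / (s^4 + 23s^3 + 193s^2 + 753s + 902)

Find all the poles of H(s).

s = -5 ± 4j, -2, -11

The poles are the roots of the denominator s^4 + 23s^3 + 193s^2 + 753s + 902 = 0.
Trying s = -2: the polynomial evaluates to 0, so (s + 2) is a factor.
Dividing out leaves s^3 + 21s^2 + 151s + 451 = 0.
This factors further as (s^2 + 10s + 41)(s + 11) = 0.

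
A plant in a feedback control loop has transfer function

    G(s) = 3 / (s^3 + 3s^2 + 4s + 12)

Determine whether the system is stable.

The denominator s^3 + 3s^2 + 4s + 12 factors as (s^2 + 4)(s + 3), giving poles at s = 2j, -2j, -3.
Since the simple pole(s) at s = ±2j lie on the jω-axis with none in the right half-plane, the system is marginally stable.

marginally stable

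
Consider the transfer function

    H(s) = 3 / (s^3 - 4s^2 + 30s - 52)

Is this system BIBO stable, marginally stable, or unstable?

unstable

The denominator s^3 - 4s^2 + 30s - 52 factors as (s - 2)(s^2 - 2s + 26), giving poles at s = 2, 1 ± 5j.
Since the pole(s) at s = 2, 1 ± 5j lie in the right half-plane, the system is unstable.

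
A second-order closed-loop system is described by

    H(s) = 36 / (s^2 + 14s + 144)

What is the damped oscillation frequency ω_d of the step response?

ω_d ≈ 9.747 rad/s

Comparing s^2 + 14s + 144 to s^2 + 2ζωₙs + ωₙ²: ωₙ = 12 rad/s and ζ = 14/(2·12) ≈ 0.5833.
ζωₙ = 14/2 = 7, so ω_d = ωₙ√(1−ζ²) = √(ωₙ² − (ζωₙ)²) = √(144 − 7²) = √95 ≈ 9.747 rad/s.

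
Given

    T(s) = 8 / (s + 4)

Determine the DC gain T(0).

T(0) = 2

Set s = 0: T(0) = (8) / (4) = 2.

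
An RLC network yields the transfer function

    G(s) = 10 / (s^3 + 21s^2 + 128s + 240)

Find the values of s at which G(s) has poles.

s = -5, -4, -12

The poles are the roots of the denominator s^3 + 21s^2 + 128s + 240 = 0.
Trying s = -5: the polynomial evaluates to 0, so (s + 5) is a factor.
Dividing out leaves s^2 + 16s + 48 = 0.
Factoring the quadratic: (s + 4)(s + 12) = 0.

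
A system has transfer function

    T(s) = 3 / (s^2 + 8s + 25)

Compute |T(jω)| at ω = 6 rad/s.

|T(j6)| ≈ 0.06092

Substitute s = j6: numerator = 3, denominator = -11 + j48.
|T(j6)| = |3| / |-11 + j48| = 3 / 49.244 ≈ 0.06092.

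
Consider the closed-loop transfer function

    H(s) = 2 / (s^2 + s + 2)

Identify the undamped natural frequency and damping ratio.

ωₙ ≈ 1.414 rad/s, ζ ≈ 0.3536

Compare the denominator to the standard form s^2 + 2ζωₙs + ωₙ².
ωₙ² = 2, so ωₙ = √2 ≈ 1.414 rad/s.
2ζωₙ = 1, so ζ = 1/(2·√2) ≈ 0.3536.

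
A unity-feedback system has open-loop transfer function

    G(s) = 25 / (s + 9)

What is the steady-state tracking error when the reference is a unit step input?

e_ss = 0.2647

G(s) has no poles at the origin.
This is a Type 0 system. Kp = lim_{s→0} G(s) = 25/9.
e_ss = 1/(1 + Kp) = 1/(1 + 25/9) = 9/34 ≈ 0.2647.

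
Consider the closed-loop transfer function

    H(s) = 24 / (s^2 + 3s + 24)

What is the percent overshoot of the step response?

%OS ≈ 36.4%

Comparing s^2 + 3s + 24 to s^2 + 2ζωₙs + ωₙ²: ωₙ = √24 ≈ 4.899 rad/s and ζ = 3/(2·√24) ≈ 0.3062.
%OS = 100·exp(−πζ/√(1−ζ²)) = 100·exp(−π·0.3062/√(1−0.3062²)) ≈ 36.4%.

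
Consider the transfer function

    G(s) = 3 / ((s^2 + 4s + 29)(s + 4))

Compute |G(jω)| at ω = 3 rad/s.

|G(j3)| ≈ 0.02572

Substitute s = j3: numerator = 3, denominator = 44 + j108.
|G(j3)| = |3| / |44 + j108| = 3 / 116.62 ≈ 0.02572.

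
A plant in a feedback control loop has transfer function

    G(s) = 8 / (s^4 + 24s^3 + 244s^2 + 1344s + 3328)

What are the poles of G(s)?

The poles are the roots of the denominator s^4 + 24s^3 + 244s^2 + 1344s + 3328 = 0.
Trying s = -8: the polynomial evaluates to 0, so (s + 8) is a factor.
Dividing out leaves s^3 + 16s^2 + 116s + 416 = 0.
This factors further as (s^2 + 8s + 52)(s + 8) = 0.

s = -4 + 6j, -4 - 6j, -8, -8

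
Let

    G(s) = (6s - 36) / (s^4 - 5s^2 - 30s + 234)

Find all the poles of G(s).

s = 3 ± 2j, -3 ± 3j

The poles are the roots of the denominator s^4 - 5s^2 - 30s + 234 = 0.
No real roots exist; factor into two real quadratics: (s^2 - 6s + 13)(s^2 + 6s + 18) = 0.
Each quadratic gives a conjugate pair via the quadratic formula.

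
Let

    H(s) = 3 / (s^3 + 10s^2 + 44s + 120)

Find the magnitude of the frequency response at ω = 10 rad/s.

Substitute s = j10: numerator = 3, denominator = -880 - j560.
|H(j10)| = |3| / |-880 - j560| = 3 / 1043.1 ≈ 0.002876.

|H(j10)| ≈ 0.002876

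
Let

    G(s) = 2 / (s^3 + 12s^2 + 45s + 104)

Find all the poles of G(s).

The poles are the roots of the denominator s^3 + 12s^2 + 45s + 104 = 0.
Trying s = -8: the polynomial evaluates to 0, so (s + 8) is a factor.
Dividing out leaves s^2 + 4s + 13 = 0.
The quadratic formula then gives s = -2 ± 3j.

s = -2 + 3j, -2 - 3j, -8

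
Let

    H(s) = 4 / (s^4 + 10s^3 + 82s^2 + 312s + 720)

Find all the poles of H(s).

The poles are the roots of the denominator s^4 + 10s^3 + 82s^2 + 312s + 720 = 0.
No real roots exist; factor into two real quadratics: (s^2 + 4s + 40)(s^2 + 6s + 18) = 0.
Each quadratic gives a conjugate pair via the quadratic formula.

s = -2 + 6j, -2 - 6j, -3 + 3j, -3 - 3j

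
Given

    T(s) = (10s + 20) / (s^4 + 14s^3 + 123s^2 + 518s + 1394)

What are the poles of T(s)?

s = -4 ± 5j, -3 ± 5j

The poles are the roots of the denominator s^4 + 14s^3 + 123s^2 + 518s + 1394 = 0.
No real roots exist; factor into two real quadratics: (s^2 + 8s + 41)(s^2 + 6s + 34) = 0.
Each quadratic gives a conjugate pair via the quadratic formula.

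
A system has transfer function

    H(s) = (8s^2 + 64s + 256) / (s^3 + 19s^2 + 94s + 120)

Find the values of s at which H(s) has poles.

s = -5, -12, -2

The poles are the roots of the denominator s^3 + 19s^2 + 94s + 120 = 0.
Trying s = -5: the polynomial evaluates to 0, so (s + 5) is a factor.
Dividing out leaves s^2 + 14s + 24 = 0.
Factoring the quadratic: (s + 12)(s + 2) = 0.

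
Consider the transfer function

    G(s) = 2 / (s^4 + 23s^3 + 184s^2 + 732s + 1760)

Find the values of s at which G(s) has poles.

s = -11, -8, -2 + 4j, -2 - 4j

The poles are the roots of the denominator s^4 + 23s^3 + 184s^2 + 732s + 1760 = 0.
Trying s = -11: the polynomial evaluates to 0, so (s + 11) is a factor.
Dividing out leaves s^3 + 12s^2 + 52s + 160 = 0.
This factors further as (s + 8)(s^2 + 4s + 20) = 0.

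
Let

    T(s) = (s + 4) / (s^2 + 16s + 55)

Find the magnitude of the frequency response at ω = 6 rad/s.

|T(j6)| ≈ 0.07369

Substitute s = j6: numerator = 4 + j6, denominator = 19 + j96.
|T(j6)| = |4 + j6| / |19 + j96| = 7.2111 / 97.862 ≈ 0.07369.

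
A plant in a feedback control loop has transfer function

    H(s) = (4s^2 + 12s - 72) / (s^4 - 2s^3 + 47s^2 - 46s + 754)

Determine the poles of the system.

The poles are the roots of the denominator s^4 - 2s^3 + 47s^2 - 46s + 754 = 0.
No real roots exist; factor into two real quadratics: (s^2 - 4s + 29)(s^2 + 2s + 26) = 0.
Each quadratic gives a conjugate pair via the quadratic formula.

s = 2 + 5j, 2 - 5j, -1 + 5j, -1 - 5j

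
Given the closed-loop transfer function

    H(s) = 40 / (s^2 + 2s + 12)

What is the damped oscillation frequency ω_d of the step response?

ω_d ≈ 3.317 rad/s

Comparing s^2 + 2s + 12 to s^2 + 2ζωₙs + ωₙ²: ωₙ = √12 ≈ 3.464 rad/s and ζ = 2/(2·√12) ≈ 0.2887.
ζωₙ = 2/2 = 1, so ω_d = ωₙ√(1−ζ²) = √(ωₙ² − (ζωₙ)²) = √(12 − 1²) = √11 ≈ 3.317 rad/s.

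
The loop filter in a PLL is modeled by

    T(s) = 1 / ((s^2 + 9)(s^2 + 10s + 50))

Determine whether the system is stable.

The poles can be read from the denominator factors: s = 3j, -3j, -5 + 5j, -5 - 5j.
Since the simple pole(s) at s = 3j, -3j lie on the jω-axis with none in the right half-plane, the system is marginally stable.

marginally stable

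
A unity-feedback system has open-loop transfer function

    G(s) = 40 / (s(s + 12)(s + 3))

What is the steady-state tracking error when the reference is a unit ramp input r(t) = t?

G(s) has one pole at the origin.
This is a Type 1 system. Kv = lim_{s→0} s·G(s) = 40/36 = 10/9.
e_ss = 1/Kv = 1/(10/9) = 9/10 ≈ 0.9000.

e_ss = 0.9000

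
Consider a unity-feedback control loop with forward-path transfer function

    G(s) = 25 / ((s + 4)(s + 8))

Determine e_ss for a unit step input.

G(s) has no poles at the origin.
This is a Type 0 system. Kp = lim_{s→0} G(s) = 25/32.
e_ss = 1/(1 + Kp) = 1/(1 + 25/32) = 32/57 ≈ 0.5614.

e_ss = 0.5614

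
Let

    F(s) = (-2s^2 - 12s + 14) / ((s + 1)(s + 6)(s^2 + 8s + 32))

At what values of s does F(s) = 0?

Set the numerator to zero: -2s^2 - 12s + 14 = 0, i.e. -2·(s^2 + 6s - 7) = 0.
Factoring: (s - 1)(s + 7) = 0.

s = 1, -7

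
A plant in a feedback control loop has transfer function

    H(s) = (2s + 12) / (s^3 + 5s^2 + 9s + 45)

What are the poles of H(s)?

The poles are the roots of the denominator s^3 + 5s^2 + 9s + 45 = 0.
Trying s = -5: the polynomial evaluates to 0, so (s + 5) is a factor.
Dividing out leaves s^2 + 9 = 0.
The quadratic formula then gives s = 0 ± 3j.

s = ±3j, -5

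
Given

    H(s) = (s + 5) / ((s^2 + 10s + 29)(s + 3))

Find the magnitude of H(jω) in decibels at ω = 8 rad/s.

|H(j8)|_dB ≈ -38.0 dB

Substitute s = j8: numerator = 5 + j8, denominator = -745 - j40.
|H(j8)| = |5 + j8| / |-745 - j40| = 9.4340 / 746.07 ≈ 0.01264.
In decibels: 20·log₁₀(0.01264) ≈ -38.0 dB.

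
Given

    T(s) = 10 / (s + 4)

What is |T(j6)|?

Substitute s = j6: numerator = 10, denominator = 4 + j6.
|T(j6)| = |10| / |4 + j6| = 10 / 7.2111 ≈ 1.387.

|T(j6)| ≈ 1.387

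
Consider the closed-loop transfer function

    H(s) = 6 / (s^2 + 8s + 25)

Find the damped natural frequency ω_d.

Comparing s^2 + 8s + 25 to s^2 + 2ζωₙs + ωₙ²: ωₙ = 5 rad/s and ζ = 8/(2·5) = 0.8.
ζωₙ = 8/2 = 4, so ω_d = ωₙ√(1−ζ²) = √(ωₙ² − (ζωₙ)²) = √(25 − 4²) = √9 = 3 rad/s.

ω_d = 3 rad/s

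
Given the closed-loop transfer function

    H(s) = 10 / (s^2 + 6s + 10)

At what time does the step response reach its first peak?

t_p ≈ 3.142 s

Comparing s^2 + 6s + 10 to s^2 + 2ζωₙs + ωₙ²: ωₙ = √10 ≈ 3.162 rad/s and ζ = 6/(2·√10) ≈ 0.9487.
ζωₙ = 6/2 = 3, so ω_d = ωₙ√(1−ζ²) = √(ωₙ² − (ζωₙ)²) = √(10 − 3²) = √1 = 1 rad/s.
t_p = π/ω_d = π/1 ≈ 3.142 s.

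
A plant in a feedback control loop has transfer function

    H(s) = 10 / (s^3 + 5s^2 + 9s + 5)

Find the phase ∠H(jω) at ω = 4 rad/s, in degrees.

At s = j4: numerator = 10, denominator = -75 - j28.
∠H = ∠num − ∠den = 0° − (-159.53°) = 159.5°.

∠H(j4) ≈ 159.5°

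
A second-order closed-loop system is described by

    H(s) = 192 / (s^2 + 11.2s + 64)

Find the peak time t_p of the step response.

t_p ≈ 0.5499 s

Comparing s^2 + 11.2s + 64 to s^2 + 2ζωₙs + ωₙ²: ωₙ = 8 rad/s and ζ = 11.2/(2·8) = 0.7.
ζωₙ = 11.2/2 = 5.6, so ω_d = ωₙ√(1−ζ²) = √(ωₙ² − (ζωₙ)²) = √(64 − 5.6²) = √32.64 ≈ 5.713 rad/s.
t_p = π/ω_d = π/5.713 ≈ 0.5499 s.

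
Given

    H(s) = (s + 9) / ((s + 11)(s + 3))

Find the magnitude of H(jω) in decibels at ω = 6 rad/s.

Substitute s = j6: numerator = 9 + j6, denominator = -3 + j84.
|H(j6)| = |9 + j6| / |-3 + j84| = 10.817 / 84.054 ≈ 0.1287.
In decibels: 20·log₁₀(0.1287) ≈ -17.8 dB.

|H(j6)|_dB ≈ -17.8 dB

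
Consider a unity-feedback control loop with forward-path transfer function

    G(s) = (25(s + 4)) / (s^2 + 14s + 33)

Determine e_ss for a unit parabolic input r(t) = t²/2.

e_ss = ∞

G(s) has no poles at the origin.
This is a Type 0 system; Ka = lim_{s→0} s^2·G(s) = 0, so the steady-state error for a parabola input is infinite.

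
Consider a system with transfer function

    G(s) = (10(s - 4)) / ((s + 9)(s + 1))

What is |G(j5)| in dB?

Substitute s = j5: numerator = -40 + j50, denominator = -16 + j50.
|G(j5)| = |-40 + j50| / |-16 + j50| = 64.031 / 52.498 ≈ 1.220.
In decibels: 20·log₁₀(1.220) ≈ 1.73 dB.

|G(j5)|_dB ≈ 1.73 dB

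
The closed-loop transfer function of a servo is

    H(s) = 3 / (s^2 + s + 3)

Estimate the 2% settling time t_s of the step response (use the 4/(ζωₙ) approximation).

t_s ≈ 8 s

Comparing s^2 + s + 3 to s^2 + 2ζωₙs + ωₙ²: ωₙ = √3 ≈ 1.732 rad/s and ζ = 1/(2·√3) ≈ 0.2887.
ζωₙ = 1/2 = 0.5, so t_s ≈ 4/(ζωₙ) = 4/0.5 = 8 s.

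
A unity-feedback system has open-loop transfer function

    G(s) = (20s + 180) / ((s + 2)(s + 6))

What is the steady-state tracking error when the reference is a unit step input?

e_ss = 0.06250

G(s) has no poles at the origin.
This is a Type 0 system. Kp = lim_{s→0} G(s) = 180/12 = 15.
e_ss = 1/(1 + Kp) = 1/(1 + 15) = 1/16 ≈ 0.06250.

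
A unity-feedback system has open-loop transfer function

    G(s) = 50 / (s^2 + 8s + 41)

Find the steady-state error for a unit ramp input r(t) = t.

e_ss = ∞

G(s) has no poles at the origin.
This is a Type 0 system; Kv = lim_{s→0} s·G(s) = 0, so the steady-state error for a ramp input is infinite.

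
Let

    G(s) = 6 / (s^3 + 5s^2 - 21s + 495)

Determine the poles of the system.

s = 3 + 6j, 3 - 6j, -11

The poles are the roots of the denominator s^3 + 5s^2 - 21s + 495 = 0.
Trying s = -11: the polynomial evaluates to 0, so (s + 11) is a factor.
Dividing out leaves s^2 - 6s + 45 = 0.
The quadratic formula then gives s = 3 ± 6j.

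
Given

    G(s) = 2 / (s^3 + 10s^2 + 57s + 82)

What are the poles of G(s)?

The poles are the roots of the denominator s^3 + 10s^2 + 57s + 82 = 0.
Trying s = -2: the polynomial evaluates to 0, so (s + 2) is a factor.
Dividing out leaves s^2 + 8s + 41 = 0.
The quadratic formula then gives s = -4 ± 5j.

s = -4 ± 5j, -2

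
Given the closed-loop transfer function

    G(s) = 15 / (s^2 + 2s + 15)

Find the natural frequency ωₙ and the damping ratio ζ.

ωₙ ≈ 3.873 rad/s, ζ ≈ 0.2582

Compare the denominator to the standard form s^2 + 2ζωₙs + ωₙ².
ωₙ² = 15, so ωₙ = √15 ≈ 3.873 rad/s.
2ζωₙ = 2, so ζ = 2/(2·√15) ≈ 0.2582.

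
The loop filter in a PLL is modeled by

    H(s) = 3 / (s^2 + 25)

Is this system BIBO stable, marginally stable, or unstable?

marginally stable

The denominator s^2 + 25 factors as (s^2 + 25), giving poles at s = ±5j.
Since the simple pole(s) at s = 5j, -5j lie on the jω-axis with none in the right half-plane, the system is marginally stable.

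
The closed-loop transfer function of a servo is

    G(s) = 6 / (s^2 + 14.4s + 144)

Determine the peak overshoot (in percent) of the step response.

Comparing s^2 + 14.4s + 144 to s^2 + 2ζωₙs + ωₙ²: ωₙ = 12 rad/s and ζ = 14.4/(2·12) = 0.6.
%OS = 100·exp(−πζ/√(1−ζ²)) = 100·exp(−π·0.6/√(1−0.6²)) ≈ 9.48%.

%OS ≈ 9.48%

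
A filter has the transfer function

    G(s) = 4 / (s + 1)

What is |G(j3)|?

|G(j3)| ≈ 1.265

Substitute s = j3: numerator = 4, denominator = 1 + j3.
|G(j3)| = |4| / |1 + j3| = 4 / 3.1623 ≈ 1.265.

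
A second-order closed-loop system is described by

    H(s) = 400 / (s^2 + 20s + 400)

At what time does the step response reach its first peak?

Comparing s^2 + 20s + 400 to s^2 + 2ζωₙs + ωₙ²: ωₙ = 20 rad/s and ζ = 20/(2·20) = 0.5.
ζωₙ = 20/2 = 10, so ω_d = ωₙ√(1−ζ²) = √(ωₙ² − (ζωₙ)²) = √(400 − 10²) = √300 ≈ 17.32 rad/s.
t_p = π/ω_d = π/17.32 ≈ 0.1814 s.

t_p ≈ 0.1814 s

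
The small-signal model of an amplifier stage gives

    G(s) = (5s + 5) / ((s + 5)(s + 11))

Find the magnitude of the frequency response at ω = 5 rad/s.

|G(j5)| ≈ 0.2984

Substitute s = j5: numerator = 5 + j25, denominator = 30 + j80.
|G(j5)| = |5 + j25| / |30 + j80| = 25.495 / 85.440 ≈ 0.2984.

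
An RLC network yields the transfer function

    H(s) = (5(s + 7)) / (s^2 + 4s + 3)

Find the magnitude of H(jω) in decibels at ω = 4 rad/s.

Substitute s = j4: numerator = 35 + j20, denominator = -13 + j16.
|H(j4)| = |35 + j20| / |-13 + j16| = 40.311 / 20.616 ≈ 1.955.
In decibels: 20·log₁₀(1.955) ≈ 5.82 dB.

|H(j4)|_dB ≈ 5.82 dB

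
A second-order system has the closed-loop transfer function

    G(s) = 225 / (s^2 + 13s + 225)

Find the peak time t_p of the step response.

Comparing s^2 + 13s + 225 to s^2 + 2ζωₙs + ωₙ²: ωₙ = 15 rad/s and ζ = 13/(2·15) ≈ 0.4333.
ζωₙ = 13/2 = 6.5, so ω_d = ωₙ√(1−ζ²) = √(ωₙ² − (ζωₙ)²) = √(225 − 6.5²) = √182.75 ≈ 13.52 rad/s.
t_p = π/ω_d = π/13.52 ≈ 0.2324 s.

t_p ≈ 0.2324 s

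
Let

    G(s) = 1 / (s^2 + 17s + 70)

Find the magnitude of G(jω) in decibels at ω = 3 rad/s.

Substitute s = j3: numerator = 1, denominator = 61 + j51.
|G(j3)| = |1| / |61 + j51| = 1 / 79.511 ≈ 0.01258.
In decibels: 20·log₁₀(0.01258) ≈ -38.0 dB.

|G(j3)|_dB ≈ -38.0 dB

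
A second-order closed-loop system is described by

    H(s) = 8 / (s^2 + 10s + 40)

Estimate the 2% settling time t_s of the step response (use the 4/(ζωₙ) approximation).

t_s ≈ 0.8000 s

Comparing s^2 + 10s + 40 to s^2 + 2ζωₙs + ωₙ²: ωₙ = √40 ≈ 6.325 rad/s and ζ = 10/(2·√40) ≈ 0.7906.
ζωₙ = 10/2 = 5, so t_s ≈ 4/(ζωₙ) = 4/5 = 0.8000 s.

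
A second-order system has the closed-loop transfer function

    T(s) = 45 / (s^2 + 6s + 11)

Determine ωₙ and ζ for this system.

Compare the denominator to the standard form s^2 + 2ζωₙs + ωₙ².
ωₙ² = 11, so ωₙ = √11 ≈ 3.317 rad/s.
2ζωₙ = 6, so ζ = 6/(2·√11) ≈ 0.9045.

ωₙ ≈ 3.317 rad/s, ζ ≈ 0.9045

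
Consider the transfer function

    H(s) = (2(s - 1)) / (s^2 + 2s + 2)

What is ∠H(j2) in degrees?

At s = j2: numerator = -2 + j4, denominator = -2 + j4.
∠H = ∠num − ∠den = 116.57° − (116.57°) = 0°.

∠H(j2) ≈ 0°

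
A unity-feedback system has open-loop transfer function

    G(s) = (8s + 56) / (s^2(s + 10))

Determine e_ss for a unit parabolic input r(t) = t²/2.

G(s) has 2 poles at the origin.
This is a Type 2 system. Ka = lim_{s→0} s^2·G(s) = 56/10 = 28/5.
e_ss = 1/Ka = 1/(28/5) = 5/28 ≈ 0.1786.

e_ss = 0.1786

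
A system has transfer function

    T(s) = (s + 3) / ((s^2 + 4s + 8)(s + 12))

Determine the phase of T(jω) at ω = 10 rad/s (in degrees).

At s = j10: numerator = 3 + j10, denominator = -1504 - j440.
∠T = ∠num − ∠den = 73.301° − (-163.69°) = 237.0°, which wraps to -123.0°.

∠T(j10) ≈ -123.0°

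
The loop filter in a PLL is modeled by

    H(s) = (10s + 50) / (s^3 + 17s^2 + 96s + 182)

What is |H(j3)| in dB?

Substitute s = j3: numerator = 50 + j30, denominator = 29 + j261.
|H(j3)| = |50 + j30| / |29 + j261| = 58.310 / 262.61 ≈ 0.2220.
In decibels: 20·log₁₀(0.2220) ≈ -13.1 dB.

|H(j3)|_dB ≈ -13.1 dB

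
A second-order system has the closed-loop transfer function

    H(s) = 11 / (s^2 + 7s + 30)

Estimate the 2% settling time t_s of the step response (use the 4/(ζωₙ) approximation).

t_s ≈ 1.143 s

Comparing s^2 + 7s + 30 to s^2 + 2ζωₙs + ωₙ²: ωₙ = √30 ≈ 5.477 rad/s and ζ = 7/(2·√30) ≈ 0.6390.
ζωₙ = 7/2 = 3.5, so t_s ≈ 4/(ζωₙ) = 4/3.5 ≈ 1.143 s.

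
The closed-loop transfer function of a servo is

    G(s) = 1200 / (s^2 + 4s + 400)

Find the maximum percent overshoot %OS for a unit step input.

%OS ≈ 72.9%

Comparing s^2 + 4s + 400 to s^2 + 2ζωₙs + ωₙ²: ωₙ = 20 rad/s and ζ = 4/(2·20) = 0.1.
%OS = 100·exp(−πζ/√(1−ζ²)) = 100·exp(−π·0.1/√(1−0.1²)) ≈ 72.9%.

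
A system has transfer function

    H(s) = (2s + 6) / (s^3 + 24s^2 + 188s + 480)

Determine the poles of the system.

The poles are the roots of the denominator s^3 + 24s^2 + 188s + 480 = 0.
Trying s = -6: the polynomial evaluates to 0, so (s + 6) is a factor.
Dividing out leaves s^2 + 18s + 80 = 0.
Factoring the quadratic: (s + 10)(s + 8) = 0.

s = -6, -10, -8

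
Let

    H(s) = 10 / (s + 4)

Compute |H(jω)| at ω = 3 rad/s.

Substitute s = j3: numerator = 10, denominator = 4 + j3.
|H(j3)| = |10| / |4 + j3| = 10 / 5 = 2.

|H(j3)| = 2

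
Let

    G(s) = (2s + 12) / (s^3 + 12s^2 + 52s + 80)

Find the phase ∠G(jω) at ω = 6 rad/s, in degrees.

At s = j6: numerator = 12 + j12, denominator = -352 + j96.
∠G = ∠num − ∠den = 45° − (164.74°) = -119.7°.

∠G(j6) ≈ -119.7°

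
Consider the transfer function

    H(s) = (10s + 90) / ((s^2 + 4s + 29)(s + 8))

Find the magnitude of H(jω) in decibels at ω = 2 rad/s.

|H(j2)|_dB ≈ -7.41 dB

Substitute s = j2: numerator = 90 + j20, denominator = 184 + j114.
|H(j2)| = |90 + j20| / |184 + j114| = 92.195 / 216.45 ≈ 0.4259.
In decibels: 20·log₁₀(0.4259) ≈ -7.41 dB.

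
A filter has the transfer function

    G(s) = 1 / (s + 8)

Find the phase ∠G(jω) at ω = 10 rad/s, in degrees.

At s = j10: numerator = 1, denominator = 8 + j10.
∠G = ∠num − ∠den = 0° − (51.340°) = -51.34°.

∠G(j10) ≈ -51.34°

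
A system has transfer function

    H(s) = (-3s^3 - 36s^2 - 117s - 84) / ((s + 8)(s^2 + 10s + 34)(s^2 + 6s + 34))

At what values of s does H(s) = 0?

s = -1, -4, -7

Set the numerator to zero: -3s^3 - 36s^2 - 117s - 84 = 0, i.e. -3·(s^3 + 12s^2 + 39s + 28) = 0.
Factoring: (s + 1)(s + 4)(s + 7) = 0.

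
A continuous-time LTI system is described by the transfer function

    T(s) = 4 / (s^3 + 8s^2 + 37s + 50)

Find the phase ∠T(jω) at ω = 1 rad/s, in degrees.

At s = j1: numerator = 4, denominator = 42 + j36.
∠T = ∠num − ∠den = 0° − (40.601°) = -40.60°.

∠T(j1) ≈ -40.60°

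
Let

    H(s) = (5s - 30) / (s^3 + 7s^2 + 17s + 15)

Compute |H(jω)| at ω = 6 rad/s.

|H(j6)| ≈ 0.1613

Substitute s = j6: numerator = -30 + j30, denominator = -237 - j114.
|H(j6)| = |-30 + j30| / |-237 - j114| = 42.426 / 262.99 ≈ 0.1613.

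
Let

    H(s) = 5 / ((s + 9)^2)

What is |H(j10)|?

Substitute s = j10: numerator = 5, denominator = -19 + j180.
|H(j10)| = |5| / |-19 + j180| = 5 / 181 ≈ 0.02762.

|H(j10)| ≈ 0.02762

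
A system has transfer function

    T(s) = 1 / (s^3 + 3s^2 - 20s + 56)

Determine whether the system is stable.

The denominator s^3 + 3s^2 - 20s + 56 factors as (s + 7)(s^2 - 4s + 8), giving poles at s = -7, 2 ± 2j.
Since the pole(s) at s = 2 ± 2j lie in the right half-plane, the system is unstable.

unstable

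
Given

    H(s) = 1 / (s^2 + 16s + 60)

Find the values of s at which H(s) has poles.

The poles are the roots of the denominator s^2 + 16s + 60 = 0.
Factoring: (s + 10)(s + 6) = 0, so s = -10 and s = -6.

s = -10, -6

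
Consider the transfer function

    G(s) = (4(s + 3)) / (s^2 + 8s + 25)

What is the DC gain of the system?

G(0) = 12/25 ≈ 0.4800

At s = 0 each factor (s + a) contributes a and each (s^2 + bs + c) contributes c.
G(0) = 4·(3) / ((25)) = 12/25 = 12/25.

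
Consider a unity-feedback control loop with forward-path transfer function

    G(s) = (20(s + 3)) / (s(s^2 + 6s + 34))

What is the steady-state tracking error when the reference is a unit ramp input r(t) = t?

G(s) has one pole at the origin.
This is a Type 1 system. Kv = lim_{s→0} s·G(s) = 60/34 = 30/17.
e_ss = 1/Kv = 1/(30/17) = 17/30 ≈ 0.5667.

e_ss = 0.5667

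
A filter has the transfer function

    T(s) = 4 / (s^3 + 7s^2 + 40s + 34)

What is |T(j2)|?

Substitute s = j2: numerator = 4, denominator = 6 + j72.
|T(j2)| = |4| / |6 + j72| = 4 / 72.250 ≈ 0.05536.

|T(j2)| ≈ 0.05536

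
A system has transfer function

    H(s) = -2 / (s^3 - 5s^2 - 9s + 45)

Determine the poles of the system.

The poles are the roots of the denominator s^3 - 5s^2 - 9s + 45 = 0.
Trying s = -3: the polynomial evaluates to 0, so (s + 3) is a factor.
Dividing out leaves s^2 - 8s + 15 = 0.
Factoring the quadratic: (s - 5)(s - 3) = 0.

s = -3, 5, 3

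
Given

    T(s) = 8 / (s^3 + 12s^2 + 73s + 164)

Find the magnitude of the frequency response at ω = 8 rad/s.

Substitute s = j8: numerator = 8, denominator = -604 + j72.
|T(j8)| = |8| / |-604 + j72| = 8 / 608.28 ≈ 0.01315.

|T(j8)| ≈ 0.01315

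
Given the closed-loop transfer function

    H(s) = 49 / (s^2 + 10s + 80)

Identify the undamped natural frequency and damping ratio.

ωₙ ≈ 8.944 rad/s, ζ ≈ 0.5590

Compare the denominator to the standard form s^2 + 2ζωₙs + ωₙ².
ωₙ² = 80, so ωₙ = √80 ≈ 8.944 rad/s.
2ζωₙ = 10, so ζ = 10/(2·√80) ≈ 0.5590.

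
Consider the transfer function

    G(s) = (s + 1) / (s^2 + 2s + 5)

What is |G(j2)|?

|G(j2)| ≈ 0.5423

Substitute s = j2: numerator = 1 + j2, denominator = 1 + j4.
|G(j2)| = |1 + j2| / |1 + j4| = 2.2361 / 4.1231 ≈ 0.5423.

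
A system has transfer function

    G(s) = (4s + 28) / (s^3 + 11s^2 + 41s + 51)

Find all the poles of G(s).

s = -4 + j, -4 - j, -3

The poles are the roots of the denominator s^3 + 11s^2 + 41s + 51 = 0.
Trying s = -3: the polynomial evaluates to 0, so (s + 3) is a factor.
Dividing out leaves s^2 + 8s + 17 = 0.
The quadratic formula then gives s = -4 ± 1j.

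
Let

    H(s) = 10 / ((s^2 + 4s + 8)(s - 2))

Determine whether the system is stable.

The poles can be read from the denominator factors: s = -2 + 2j, -2 - 2j, 2.
Since the pole(s) at s = 2 lie in the right half-plane, the system is unstable.

unstable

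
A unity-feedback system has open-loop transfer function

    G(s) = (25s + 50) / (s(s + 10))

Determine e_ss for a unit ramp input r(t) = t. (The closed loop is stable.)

e_ss = 0.2000

G(s) has one pole at the origin.
This is a Type 1 system. Kv = lim_{s→0} s·G(s) = 50/10 = 5.
e_ss = 1/Kv = 1/(5) = 1/5 ≈ 0.2000.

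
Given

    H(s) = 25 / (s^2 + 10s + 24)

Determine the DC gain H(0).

H(0) = 25/24 ≈ 1.042

Set s = 0: H(0) = (25) / (24) = 25/24.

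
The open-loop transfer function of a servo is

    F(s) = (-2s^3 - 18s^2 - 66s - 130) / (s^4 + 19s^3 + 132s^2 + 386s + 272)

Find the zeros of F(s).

Set the numerator to zero: -2s^3 - 18s^2 - 66s - 130 = 0, i.e. -2·(s^3 + 9s^2 + 33s + 65) = 0.
Factoring: (s + 5)(s^2 + 4s + 13) = 0.

s = -5, -2 ± 3j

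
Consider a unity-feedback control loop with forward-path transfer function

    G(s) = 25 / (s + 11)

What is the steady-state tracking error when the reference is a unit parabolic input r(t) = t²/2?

e_ss = ∞

G(s) has no poles at the origin.
This is a Type 0 system; Ka = lim_{s→0} s^2·G(s) = 0, so the steady-state error for a parabola input is infinite.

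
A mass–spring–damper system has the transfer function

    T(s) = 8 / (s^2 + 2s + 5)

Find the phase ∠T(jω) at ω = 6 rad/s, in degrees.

∠T(j6) ≈ -158.8°

At s = j6: numerator = 8, denominator = -31 + j12.
∠T = ∠num − ∠den = 0° − (158.84°) = -158.8°.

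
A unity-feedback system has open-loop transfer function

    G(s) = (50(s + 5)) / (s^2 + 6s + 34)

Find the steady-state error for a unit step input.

G(s) has no poles at the origin.
This is a Type 0 system. Kp = lim_{s→0} G(s) = 250/34 = 125/17.
e_ss = 1/(1 + Kp) = 1/(1 + 125/17) = 17/142 ≈ 0.1197.

e_ss = 0.1197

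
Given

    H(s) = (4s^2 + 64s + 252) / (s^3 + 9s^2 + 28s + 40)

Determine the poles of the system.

s = -2 + 2j, -2 - 2j, -5

The poles are the roots of the denominator s^3 + 9s^2 + 28s + 40 = 0.
Trying s = -5: the polynomial evaluates to 0, so (s + 5) is a factor.
Dividing out leaves s^2 + 4s + 8 = 0.
The quadratic formula then gives s = -2 ± 2j.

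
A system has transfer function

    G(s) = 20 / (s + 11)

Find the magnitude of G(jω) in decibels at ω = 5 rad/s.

|G(j5)|_dB ≈ 4.38 dB

Substitute s = j5: numerator = 20, denominator = 11 + j5.
|G(j5)| = |20| / |11 + j5| = 20 / 12.083 ≈ 1.655.
In decibels: 20·log₁₀(1.655) ≈ 4.38 dB.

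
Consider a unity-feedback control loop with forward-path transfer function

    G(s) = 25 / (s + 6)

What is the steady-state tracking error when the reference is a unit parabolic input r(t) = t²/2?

e_ss = ∞

G(s) has no poles at the origin.
This is a Type 0 system; Ka = lim_{s→0} s^2·G(s) = 0, so the steady-state error for a parabola input is infinite.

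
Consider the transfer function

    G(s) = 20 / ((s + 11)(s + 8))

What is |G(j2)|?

Substitute s = j2: numerator = 20, denominator = 84 + j38.
|G(j2)| = |20| / |84 + j38| = 20 / 92.195 ≈ 0.2169.

|G(j2)| ≈ 0.2169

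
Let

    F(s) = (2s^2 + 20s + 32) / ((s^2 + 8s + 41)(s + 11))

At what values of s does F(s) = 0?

s = -8, -2

Set the numerator to zero: 2s^2 + 20s + 32 = 0, i.e. 2·(s^2 + 10s + 16) = 0.
Factoring: (s + 8)(s + 2) = 0.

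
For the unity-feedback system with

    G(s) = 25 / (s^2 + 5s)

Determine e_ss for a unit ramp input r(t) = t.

G(s) has one pole at the origin.
This is a Type 1 system. Kv = lim_{s→0} s·G(s) = 25/5 = 5.
e_ss = 1/Kv = 1/(5) = 1/5 ≈ 0.2000.

e_ss = 0.2000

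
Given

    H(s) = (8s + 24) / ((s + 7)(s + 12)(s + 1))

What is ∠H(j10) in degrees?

At s = j10: numerator = 24 + j80, denominator = -1916 + j30.
∠H = ∠num − ∠den = 73.301° − (179.10°) = -105.8°.

∠H(j10) ≈ -105.8°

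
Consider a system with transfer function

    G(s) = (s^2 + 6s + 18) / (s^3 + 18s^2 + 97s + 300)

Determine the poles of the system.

s = -3 ± 4j, -12

The poles are the roots of the denominator s^3 + 18s^2 + 97s + 300 = 0.
Trying s = -12: the polynomial evaluates to 0, so (s + 12) is a factor.
Dividing out leaves s^2 + 6s + 25 = 0.
The quadratic formula then gives s = -3 ± 4j.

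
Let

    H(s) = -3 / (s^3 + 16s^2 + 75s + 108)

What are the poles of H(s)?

The poles are the roots of the denominator s^3 + 16s^2 + 75s + 108 = 0.
Trying s = -4: the polynomial evaluates to 0, so (s + 4) is a factor.
Dividing out leaves s^2 + 12s + 27 = 0.
Factoring the quadratic: (s + 3)(s + 9) = 0.

s = -4, -3, -9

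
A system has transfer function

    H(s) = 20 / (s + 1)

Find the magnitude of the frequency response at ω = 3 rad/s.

Substitute s = j3: numerator = 20, denominator = 1 + j3.
|H(j3)| = |20| / |1 + j3| = 20 / 3.1623 ≈ 6.325.

|H(j3)| ≈ 6.325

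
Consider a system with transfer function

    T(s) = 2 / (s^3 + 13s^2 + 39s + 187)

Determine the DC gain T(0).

Set s = 0: T(0) = (2) / (187) = 2/187.

T(0) = 2/187 ≈ 0.01070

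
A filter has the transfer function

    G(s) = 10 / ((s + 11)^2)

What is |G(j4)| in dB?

Substitute s = j4: numerator = 10, denominator = 105 + j88.
|G(j4)| = |10| / |105 + j88| = 10 / 137 ≈ 0.07299.
In decibels: 20·log₁₀(0.07299) ≈ -22.7 dB.

|G(j4)|_dB ≈ -22.7 dB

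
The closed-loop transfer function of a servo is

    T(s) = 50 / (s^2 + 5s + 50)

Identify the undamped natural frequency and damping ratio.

Compare the denominator to the standard form s^2 + 2ζωₙs + ωₙ².
ωₙ² = 50, so ωₙ = √50 ≈ 7.071 rad/s.
2ζωₙ = 5, so ζ = 5/(2·√50) ≈ 0.3536.

ωₙ ≈ 7.071 rad/s, ζ ≈ 0.3536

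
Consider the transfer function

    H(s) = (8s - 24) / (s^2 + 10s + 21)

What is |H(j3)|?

|H(j3)| ≈ 1.050

Substitute s = j3: numerator = -24 + j24, denominator = 12 + j30.
|H(j3)| = |-24 + j24| / |12 + j30| = 33.941 / 32.311 ≈ 1.050.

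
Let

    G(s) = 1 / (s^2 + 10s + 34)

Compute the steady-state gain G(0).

Set s = 0: G(0) = (1) / (34) = 1/34.

G(0) = 1/34 ≈ 0.02941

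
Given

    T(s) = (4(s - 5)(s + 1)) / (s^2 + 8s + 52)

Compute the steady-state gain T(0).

T(0) = -5/13 ≈ -0.3846

At s = 0 each factor (s + a) contributes a and each (s^2 + bs + c) contributes c.
T(0) = 4·(-5) · (1) / ((52)) = -20/52 = -5/13.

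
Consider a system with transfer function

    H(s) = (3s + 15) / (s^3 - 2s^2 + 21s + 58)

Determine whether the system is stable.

The denominator s^3 - 2s^2 + 21s + 58 factors as (s^2 - 4s + 29)(s + 2), giving poles at s = 2 + 5j, 2 - 5j, -2.
Since the pole(s) at s = 2 + 5j, 2 - 5j lie in the right half-plane, the system is unstable.

unstable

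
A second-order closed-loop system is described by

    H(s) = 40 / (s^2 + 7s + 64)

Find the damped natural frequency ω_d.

ω_d ≈ 7.194 rad/s

Comparing s^2 + 7s + 64 to s^2 + 2ζωₙs + ωₙ²: ωₙ = 8 rad/s and ζ = 7/(2·8) = 0.4375.
ζωₙ = 7/2 = 3.5, so ω_d = ωₙ√(1−ζ²) = √(ωₙ² − (ζωₙ)²) = √(64 − 3.5²) = √51.75 ≈ 7.194 rad/s.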